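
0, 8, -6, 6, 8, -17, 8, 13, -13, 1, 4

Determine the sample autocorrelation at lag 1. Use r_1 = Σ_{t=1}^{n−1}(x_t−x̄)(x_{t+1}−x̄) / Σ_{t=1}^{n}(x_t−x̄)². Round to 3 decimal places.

Mean x̄ = (0 + 8 − 6 + 6 + 8 − 17 + 8 + 13 − 13 + 1 + 4)/11 = 1.0909
Numerator Σ_{t=1}^{10}(x_t−x̄)(x_{t+1}−x̄) = -391.9174
Denominator Σ(x_t−x̄)² = 894.9091
r_1 = -391.9174 / 894.9091 = -0.438

-0.438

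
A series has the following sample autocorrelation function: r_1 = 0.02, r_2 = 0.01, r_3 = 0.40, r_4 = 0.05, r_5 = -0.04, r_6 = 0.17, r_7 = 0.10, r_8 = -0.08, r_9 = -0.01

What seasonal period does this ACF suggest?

3

The largest autocorrelation is r_3 = 0.40, with a weaker echo at lag 6 (0.17); the remaining lags stay at or below 0.10.
The dominant spike at lag 3 indicates a seasonal period of 3.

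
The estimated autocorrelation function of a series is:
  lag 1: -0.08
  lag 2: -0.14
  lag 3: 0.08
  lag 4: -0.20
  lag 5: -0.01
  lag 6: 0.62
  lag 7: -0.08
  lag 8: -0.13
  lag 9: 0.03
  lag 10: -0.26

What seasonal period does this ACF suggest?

The largest autocorrelation is r_6 = 0.62; the remaining lags stay at or below 0.08.
The dominant spike at lag 6 indicates a seasonal period of 6.

6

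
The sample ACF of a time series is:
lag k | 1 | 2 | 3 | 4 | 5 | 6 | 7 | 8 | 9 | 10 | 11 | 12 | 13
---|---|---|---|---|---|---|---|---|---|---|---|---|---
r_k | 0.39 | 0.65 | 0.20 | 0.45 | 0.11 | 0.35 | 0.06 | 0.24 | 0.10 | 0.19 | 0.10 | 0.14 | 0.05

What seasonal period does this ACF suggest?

2

The largest autocorrelation is r_2 = 0.65, with a weaker echo at lag 4 (0.45); the remaining lags stay at or below 0.39.
The dominant spike at lag 2 indicates a seasonal period of 2.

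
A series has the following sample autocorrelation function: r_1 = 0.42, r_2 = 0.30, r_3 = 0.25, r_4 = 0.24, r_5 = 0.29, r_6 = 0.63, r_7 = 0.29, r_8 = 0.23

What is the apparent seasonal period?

6

The largest autocorrelation is r_6 = 0.63; the remaining lags stay at or below 0.42. The elevated value at lag 1 (0.42), dropping to 0.30 at lag 2, reflects decaying short-term dependence rather than seasonality.
The dominant spike at lag 6 indicates a seasonal period of 6.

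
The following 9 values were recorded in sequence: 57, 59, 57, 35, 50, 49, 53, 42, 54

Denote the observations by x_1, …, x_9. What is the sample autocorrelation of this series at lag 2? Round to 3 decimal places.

Mean x̄ = (57 + 59 + 57 + 35 + 50 + 49 + 53 + 42 + 54)/9 = 50.6667
Σ(x_t−x̄)(x_{t+2}−x̄) = (40.1111) + (-130.5556) + (-4.2222) + (26.1111) + (-1.5556) + (14.4444) + (7.7778) = -47.8889
Denominator Σ(x_t−x̄)² = 490.0000
r_2 = -47.8889 / 490.0000 = -0.098

-0.098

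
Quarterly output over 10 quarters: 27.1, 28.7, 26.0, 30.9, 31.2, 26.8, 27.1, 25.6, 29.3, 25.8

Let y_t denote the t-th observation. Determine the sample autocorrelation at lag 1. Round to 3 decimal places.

Mean ȳ = (27.1 + 28.7 + 26.0 + 30.9 + 31.2 + 26.8 + 27.1 + 25.6 + 29.3 + 25.8)/10 = 27.8500
Numerator Σ_{t=1}^{9}(y_t−ȳ)(y_{t+1}−ȳ) = -4.9125
Denominator Σ(y_t−ȳ)² = 38.2650
r_1 = -4.9125 / 38.2650 = -0.128

-0.128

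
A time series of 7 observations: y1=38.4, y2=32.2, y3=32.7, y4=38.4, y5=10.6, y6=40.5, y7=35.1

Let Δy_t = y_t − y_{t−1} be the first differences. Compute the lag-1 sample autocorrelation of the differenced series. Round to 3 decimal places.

First differences Δy: -6.2, 0.5, 5.7, -27.8, 29.9, -5.4
Mean of differences = -0.5500
Numerator Σ(Δy_t−Δȳ)(Δy_{t+1}−Δȳ) = -1147.1275
Denominator Σ(Δy_t−Δȳ)² = 1765.3750
r_1(Δy) = -1147.1275 / 1765.3750 = -0.650

-0.650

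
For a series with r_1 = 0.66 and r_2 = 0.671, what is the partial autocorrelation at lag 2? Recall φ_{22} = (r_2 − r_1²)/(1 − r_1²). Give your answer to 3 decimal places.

φ_{22} = (r_2 − r_1²) / (1 − r_1²)
r_1² = (0.66)² = 0.4356
Numerator = 0.671 − 0.4356 = 0.2354; denominator = 1 − 0.4356 = 0.5644
φ_{22} = 0.2354 / 0.5644 = 0.417

0.417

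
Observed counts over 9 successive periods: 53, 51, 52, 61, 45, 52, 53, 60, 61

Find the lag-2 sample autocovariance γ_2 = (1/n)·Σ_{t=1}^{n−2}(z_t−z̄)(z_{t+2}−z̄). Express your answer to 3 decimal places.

-2.616

Mean z̄ = (53 + 51 + 52 + 61 + 45 + 52 + 53 + 60 + 61)/9 = 54.2222
Σ_{t=1}^{7}(z_t−z̄)(z_{t+2}−z̄) = -23.5432
γ_2 = -23.5432 / 9 = -2.616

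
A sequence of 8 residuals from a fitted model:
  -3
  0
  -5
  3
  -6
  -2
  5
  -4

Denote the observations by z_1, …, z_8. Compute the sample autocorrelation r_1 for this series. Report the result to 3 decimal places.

Mean z̄ = (-3 + 0 − 5 + 3 − 6 − 2 + 5 − 4)/8 = -1.5000
Deviations from mean: -1.5000, 1.5000, -3.5000, 4.5000, -4.5000, -0.5000, 6.5000, -2.5000
Σ(z_t−z̄)(z_{t+1}−z̄) = (-2.2500) + (-5.2500) + (-15.7500) + (-20.2500) + (2.2500) + (-3.2500) + (-16.2500) = -60.7500
Denominator Σ(z_t−z̄)² = 106.0000
r_1 = -60.7500 / 106.0000 = -0.573

-0.573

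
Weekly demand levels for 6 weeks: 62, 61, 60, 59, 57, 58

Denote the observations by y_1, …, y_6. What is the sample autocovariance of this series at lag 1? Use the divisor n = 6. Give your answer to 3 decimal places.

1.542

Mean ȳ = (62 + 61 + 60 + 59 + 57 + 58)/6 = 59.5000
Deviations: 2.5000, 1.5000, 0.5000, -0.5000, -2.5000, -1.5000
Σ_{t=1}^{5}(y_t−ȳ)(y_{t+1}−ȳ) = 9.2500
γ_1 = 9.2500 / 6 = 1.542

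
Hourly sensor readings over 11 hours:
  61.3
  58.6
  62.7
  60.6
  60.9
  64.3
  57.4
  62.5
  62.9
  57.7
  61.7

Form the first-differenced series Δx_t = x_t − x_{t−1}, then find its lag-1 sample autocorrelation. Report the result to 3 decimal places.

-0.629

First differences Δx: -2.7, 4.1, -2.1, 0.3, 3.4, -6.9, 5.1, 0.4, -5.2, 4.0
Mean of differences = 0.0400
Numerator Σ(Δx_t−Δx̄)(Δx_{t+1}−Δx̄) = -98.7456
Denominator Σ(Δx_t−Δx̄)² = 156.9640
r_1(Δx) = -98.7456 / 156.9640 = -0.629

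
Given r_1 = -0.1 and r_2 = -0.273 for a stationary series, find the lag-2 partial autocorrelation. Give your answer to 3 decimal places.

φ_{22} = (r_2 − r_1²) / (1 − r_1²)
r_1² = (-0.1)² = 0.01
Numerator = -0.273 − 0.0100 = -0.2830; denominator = 1 − 0.0100 = 0.9900
φ_{22} = -0.2830 / 0.9900 = -0.286

-0.286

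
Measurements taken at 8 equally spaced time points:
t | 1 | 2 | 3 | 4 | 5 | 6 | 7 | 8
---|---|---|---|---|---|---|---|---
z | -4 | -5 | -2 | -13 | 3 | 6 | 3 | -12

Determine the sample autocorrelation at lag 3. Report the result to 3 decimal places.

Mean z̄ = (-4 − 5 − 2 − 13 + 3 + 6 + 3 − 12)/8 = -3.0000
Numerator Σ_{t=1}^{5}(z_t−z̄)(z_{t+3}−z̄) = -107.0000
Denominator Σ(z_t−z̄)² = 340.0000
r_3 = -107.0000 / 340.0000 = -0.315

-0.315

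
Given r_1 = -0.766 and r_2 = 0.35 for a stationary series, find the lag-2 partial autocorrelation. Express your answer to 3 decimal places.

φ_{22} = (r_2 − r_1²) / (1 − r_1²)
r_1² = (-0.766)² = 0.586756
Numerator = 0.35 − 0.5868 = -0.2368; denominator = 1 − 0.5868 = 0.4132
φ_{22} = -0.2368 / 0.4132 = -0.573

-0.573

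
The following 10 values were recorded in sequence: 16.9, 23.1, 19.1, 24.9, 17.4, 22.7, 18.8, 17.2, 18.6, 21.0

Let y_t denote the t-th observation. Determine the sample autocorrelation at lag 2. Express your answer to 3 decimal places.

Mean ȳ = (16.9 + 23.1 + 19.1 + 24.9 + 17.4 + 22.7 + 18.8 + 17.2 + 18.6 + 21.0)/10 = 19.9700
Numerator Σ_{t=1}^{8}(y_t−ȳ)(y_{t+2}−ȳ) = 27.9912
Denominator Σ(y_t−ȳ)² = 70.3210
r_2 = 27.9912 / 70.3210 = 0.398

0.398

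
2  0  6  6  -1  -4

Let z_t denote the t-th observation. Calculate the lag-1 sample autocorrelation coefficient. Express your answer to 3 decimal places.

0.192

Mean z̄ = (2 + 0 + 6 + 6 − 1 − 4)/6 = 1.5000
Deviations from mean: 0.5000, -1.5000, 4.5000, 4.5000, -2.5000, -5.5000
Numerator Σ_{t=1}^{5}(z_t−z̄)(z_{t+1}−z̄) = 15.2500
Denominator Σ(z_t−z̄)² = 79.5000
r_1 = 15.2500 / 79.5000 = 0.192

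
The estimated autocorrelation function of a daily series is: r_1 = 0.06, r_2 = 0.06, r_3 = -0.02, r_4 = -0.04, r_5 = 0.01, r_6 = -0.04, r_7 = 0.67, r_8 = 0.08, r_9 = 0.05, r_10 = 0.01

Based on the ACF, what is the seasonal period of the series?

7

The largest autocorrelation is r_7 = 0.67; the remaining lags stay at or below 0.08.
The dominant spike at lag 7 indicates a seasonal period of 7.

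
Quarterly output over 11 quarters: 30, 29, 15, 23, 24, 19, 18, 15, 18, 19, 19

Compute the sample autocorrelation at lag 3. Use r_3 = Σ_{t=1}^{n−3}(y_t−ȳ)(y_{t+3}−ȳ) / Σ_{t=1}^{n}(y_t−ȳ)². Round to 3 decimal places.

0.203

Mean ȳ = (30 + 29 + 15 + 23 + 24 + 19 + 18 + 15 + 18 + 19 + 19)/11 = 20.8182
Numerator Σ_{t=1}^{8}(y_t−ȳ)(y_{t+3}−ȳ) = 52.8099
Denominator Σ(y_t−ȳ)² = 259.6364
r_3 = 52.8099 / 259.6364 = 0.203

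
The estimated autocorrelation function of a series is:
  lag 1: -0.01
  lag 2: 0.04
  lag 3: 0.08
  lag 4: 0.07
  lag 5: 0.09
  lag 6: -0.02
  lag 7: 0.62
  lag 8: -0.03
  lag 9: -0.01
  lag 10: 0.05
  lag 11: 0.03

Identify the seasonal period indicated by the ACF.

The largest autocorrelation is r_7 = 0.62; the remaining lags stay at or below 0.09.
The dominant spike at lag 7 indicates a seasonal period of 7.

7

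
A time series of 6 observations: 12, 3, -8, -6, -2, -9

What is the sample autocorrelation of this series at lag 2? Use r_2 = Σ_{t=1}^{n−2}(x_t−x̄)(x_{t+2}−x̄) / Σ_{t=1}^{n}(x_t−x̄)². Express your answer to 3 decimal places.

-0.227

Mean x̄ = (12 + 3 − 8 − 6 − 2 − 9)/6 = -1.6667
Σ(x_t−x̄)(x_{t+2}−x̄) = (-86.5556) + (-20.2222) + (2.1111) + (31.7778) = -72.8889
Denominator Σ(x_t−x̄)² = 321.3333
r_2 = -72.8889 / 321.3333 = -0.227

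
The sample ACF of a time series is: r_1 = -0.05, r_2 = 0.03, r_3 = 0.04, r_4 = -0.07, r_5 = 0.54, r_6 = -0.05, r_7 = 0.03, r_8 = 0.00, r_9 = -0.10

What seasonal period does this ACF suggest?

5

The largest autocorrelation is r_5 = 0.54; the remaining lags stay at or below 0.04.
The dominant spike at lag 5 indicates a seasonal period of 5.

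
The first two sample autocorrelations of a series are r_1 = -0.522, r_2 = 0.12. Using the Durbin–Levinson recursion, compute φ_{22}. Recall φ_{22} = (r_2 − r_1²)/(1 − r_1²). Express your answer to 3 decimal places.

φ_{22} = (r_2 − r_1²) / (1 − r_1²)
r_1² = (-0.522)² = 0.272484
Numerator = 0.12 − 0.2725 = -0.1525; denominator = 1 − 0.2725 = 0.7275
φ_{22} = -0.1525 / 0.7275 = -0.210

-0.210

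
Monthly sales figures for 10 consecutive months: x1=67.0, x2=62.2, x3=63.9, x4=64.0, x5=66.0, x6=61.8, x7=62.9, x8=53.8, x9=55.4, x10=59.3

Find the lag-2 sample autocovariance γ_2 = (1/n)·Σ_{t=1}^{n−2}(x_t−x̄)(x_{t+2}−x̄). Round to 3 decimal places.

3.841

Mean x̄ = (67.0 + 62.2 + 63.9 + 64.0 + 66.0 + 61.8 + 62.9 + 53.8 + 55.4 + 59.3)/10 = 61.6300
Σ_{t=1}^{8}(x_t−x̄)(x_{t+2}−x̄) = 38.4142
γ_2 = 38.4142 / 10 = 3.841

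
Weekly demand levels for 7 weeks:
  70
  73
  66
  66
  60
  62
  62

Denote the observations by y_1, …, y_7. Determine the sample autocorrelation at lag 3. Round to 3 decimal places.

-0.323

Mean ȳ = (70 + 73 + 66 + 66 + 60 + 62 + 62)/7 = 65.5714
Deviations from mean: 4.4286, 7.4286, 0.4286, 0.4286, -5.5714, -3.5714, -3.5714
Σ(y_t−ȳ)(y_{t+3}−ȳ) = (1.8980) + (-41.3878) + (-1.5306) + (-1.5306) = -42.5510
Denominator Σ(y_t−ȳ)² = 131.7143
r_3 = -42.5510 / 131.7143 = -0.323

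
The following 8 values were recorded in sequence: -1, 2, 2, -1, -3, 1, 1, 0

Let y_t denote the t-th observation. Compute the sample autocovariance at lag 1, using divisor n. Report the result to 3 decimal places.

Mean ȳ = (-1 + 2 + 2 − 1 − 3 + 1 + 1 + 0)/8 = 0.1250
Σ_{t=1}^{7}(y_t−ȳ)(y_{t+1}−ȳ) = 0.7344
γ_1 = 0.7344 / 8 = 0.092

0.092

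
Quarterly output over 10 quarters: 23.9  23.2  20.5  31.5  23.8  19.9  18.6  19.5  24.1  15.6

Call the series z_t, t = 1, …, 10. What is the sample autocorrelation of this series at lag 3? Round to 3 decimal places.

Mean z̄ = (23.9 + 23.2 + 20.5 + 31.5 + 23.8 + 19.9 + 18.6 + 19.5 + 24.1 + 15.6)/10 = 22.0600
Σ(z_t−z̄)(z_{t+3}−z̄) = (17.3696) + (1.9836) + (3.3696) + (-32.6624) + (-4.4544) + (-4.4064) + (22.3516) = 3.5512
Denominator Σ(z_t−z̄)² = 168.3440
r_3 = 3.5512 / 168.3440 = 0.021

0.021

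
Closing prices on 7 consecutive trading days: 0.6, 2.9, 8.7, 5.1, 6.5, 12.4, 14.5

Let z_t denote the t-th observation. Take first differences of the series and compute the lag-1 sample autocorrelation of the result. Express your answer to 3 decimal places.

First differences Δz: 2.3, 5.8, -3.6, 1.4, 5.9, 2.1
Mean of differences = 2.3167
Numerator Σ(Δz_t−Δz̄)(Δz_{t+1}−Δz̄) = -19.3053
Denominator Σ(Δz_t−Δz̄)² = 60.8683
r_1(Δz) = -19.3053 / 60.8683 = -0.317

-0.317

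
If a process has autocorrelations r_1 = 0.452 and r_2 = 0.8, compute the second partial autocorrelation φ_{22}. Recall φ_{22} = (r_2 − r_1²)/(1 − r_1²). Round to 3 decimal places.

0.749

φ_{22} = (r_2 − r_1²) / (1 − r_1²)
r_1² = (0.452)² = 0.204304
Numerator = 0.8 − 0.2043 = 0.5957; denominator = 1 − 0.2043 = 0.7957
φ_{22} = 0.5957 / 0.7957 = 0.749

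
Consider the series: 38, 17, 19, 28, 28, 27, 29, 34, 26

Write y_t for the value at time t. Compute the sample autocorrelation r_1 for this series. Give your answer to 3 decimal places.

Mean ȳ = (38 + 17 + 19 + 28 + 28 + 27 + 29 + 34 + 26)/9 = 27.3333
Numerator Σ_{t=1}^{8}(y_t−ȳ)(y_{t+1}−ȳ) = -27.7778
Denominator Σ(y_t−ȳ)² = 340.0000
r_1 = -27.7778 / 340.0000 = -0.082

-0.082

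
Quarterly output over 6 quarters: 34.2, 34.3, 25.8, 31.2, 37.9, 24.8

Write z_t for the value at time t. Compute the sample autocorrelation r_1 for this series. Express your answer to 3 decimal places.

Mean z̄ = (34.2 + 34.3 + 25.8 + 31.2 + 37.9 + 24.8)/6 = 31.3667
Σ(z_t−z̄)(z_{t+1}−z̄) = (8.3111) + (-16.3289) + (0.9278) + (-1.0889) + (-42.9022) = -51.0811
Denominator Σ(z_t−z̄)² = 133.4533
r_1 = -51.0811 / 133.4533 = -0.383

-0.383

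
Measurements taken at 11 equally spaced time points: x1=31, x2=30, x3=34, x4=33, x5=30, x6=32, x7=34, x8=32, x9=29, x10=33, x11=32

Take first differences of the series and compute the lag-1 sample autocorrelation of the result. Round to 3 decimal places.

-0.328

First differences Δx: -1, 4, -1, -3, 2, 2, -2, -3, 4, -1
Mean of differences = 0.1000
Numerator Σ(Δx_t−Δx̄)(Δx_{t+1}−Δx̄) = -21.3100
Denominator Σ(Δx_t−Δx̄)² = 64.9000
r_1(Δx) = -21.3100 / 64.9000 = -0.328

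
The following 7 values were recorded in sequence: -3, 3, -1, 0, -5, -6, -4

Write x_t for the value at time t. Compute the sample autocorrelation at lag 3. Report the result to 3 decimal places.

Mean x̄ = (-3 + 3 − 1 + 0 − 5 − 6 − 4)/7 = -2.2857
Deviations from mean: -0.7143, 5.2857, 1.2857, 2.2857, -2.7143, -3.7143, -1.7143
Numerator Σ_{t=1}^{4}(x_t−x̄)(x_{t+3}−x̄) = -24.6735
Denominator Σ(x_t−x̄)² = 59.4286
r_3 = -24.6735 / 59.4286 = -0.415

-0.415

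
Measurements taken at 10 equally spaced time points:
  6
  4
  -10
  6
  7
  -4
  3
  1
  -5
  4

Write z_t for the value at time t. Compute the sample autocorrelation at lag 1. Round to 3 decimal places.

Mean z̄ = (6 + 4 − 10 + 6 + 7 − 4 + 3 + 1 − 5 + 4)/10 = 1.2000
Numerator Σ_{t=1}^{9}(z_t−z̄)(z_{t+1}−z̄) = -99.8400
Denominator Σ(z_t−z̄)² = 289.6000
r_1 = -99.8400 / 289.6000 = -0.345

-0.345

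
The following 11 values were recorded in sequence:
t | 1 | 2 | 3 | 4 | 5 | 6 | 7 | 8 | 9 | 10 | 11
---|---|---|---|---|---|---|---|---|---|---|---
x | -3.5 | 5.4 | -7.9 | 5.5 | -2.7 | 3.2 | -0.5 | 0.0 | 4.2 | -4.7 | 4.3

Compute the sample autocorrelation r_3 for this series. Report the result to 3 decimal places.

Mean x̄ = (-3.5 + 5.4 − 7.9 + 5.5 − 2.7 + 3.2 − 0.5 + 0.0 + 4.2 − 4.7 + 4.3)/11 = 0.3000
Numerator Σ_{t=1}^{8}(x_t−x̄)(x_{t+3}−x̄) = -47.9900
Denominator Σ(x_t−x̄)² = 209.0800
r_3 = -47.9900 / 209.0800 = -0.230

-0.230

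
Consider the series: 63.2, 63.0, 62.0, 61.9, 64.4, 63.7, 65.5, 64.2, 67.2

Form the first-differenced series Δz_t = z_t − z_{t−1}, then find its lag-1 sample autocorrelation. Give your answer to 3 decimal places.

First differences Δz: -0.2, -1.0, -0.1, 2.5, -0.7, 1.8, -1.3, 3.0
Mean of differences = 0.5000
Numerator Σ(Δz_t−Δz̄)(Δz_{t+1}−Δz̄) = -10.0500
Denominator Σ(Δz_t−Δz̄)² = 19.7200
r_1(Δz) = -10.0500 / 19.7200 = -0.510

-0.510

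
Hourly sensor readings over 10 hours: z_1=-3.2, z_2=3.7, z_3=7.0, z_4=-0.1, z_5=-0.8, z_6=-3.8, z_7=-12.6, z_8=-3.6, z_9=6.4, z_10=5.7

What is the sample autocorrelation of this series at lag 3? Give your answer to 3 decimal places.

-0.371

Mean z̄ = (-3.2 + 3.7 + 7.0 − 0.1 − 0.8 − 3.8 − 12.6 − 3.6 + 6.4 + 5.7)/10 = -0.1300
Σ(z_t−z̄)(z_{t+3}−z̄) = (-0.0921) + (-2.5661) + (-26.1671) + (-0.3741) + (2.3249) + (-23.9651) + (-72.7001) = -123.5397
Denominator Σ(z_t−z̄)² = 333.0210
r_3 = -123.5397 / 333.0210 = -0.371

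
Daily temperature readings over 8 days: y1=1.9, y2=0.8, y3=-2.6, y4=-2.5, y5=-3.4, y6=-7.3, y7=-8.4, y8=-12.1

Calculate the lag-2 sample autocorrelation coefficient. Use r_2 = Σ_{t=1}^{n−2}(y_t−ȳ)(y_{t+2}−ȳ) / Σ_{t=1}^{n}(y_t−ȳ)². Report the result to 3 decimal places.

Mean ȳ = (1.9 + 0.8 − 2.6 − 2.5 − 3.4 − 7.3 − 8.4 − 12.1)/8 = -4.2000
Deviations from mean: 6.1000, 5.0000, 1.6000, 1.7000, 0.8000, -3.1000, -4.2000, -7.9000
Numerator Σ_{t=1}^{6}(y_t−ȳ)(y_{t+2}−ȳ) = 35.4000
Denominator Σ(y_t−ȳ)² = 157.9600
r_2 = 35.4000 / 157.9600 = 0.224

0.224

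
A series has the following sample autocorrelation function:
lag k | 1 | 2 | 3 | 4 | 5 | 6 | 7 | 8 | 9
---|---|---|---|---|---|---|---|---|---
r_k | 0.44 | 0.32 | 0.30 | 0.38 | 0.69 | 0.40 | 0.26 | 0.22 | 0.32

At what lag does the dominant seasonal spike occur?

5

The largest autocorrelation is r_5 = 0.69; the remaining lags stay at or below 0.44. The elevated value at lag 1 (0.44), dropping to 0.32 at lag 2, reflects decaying short-term dependence rather than seasonality.
The dominant spike at lag 5 indicates a seasonal period of 5.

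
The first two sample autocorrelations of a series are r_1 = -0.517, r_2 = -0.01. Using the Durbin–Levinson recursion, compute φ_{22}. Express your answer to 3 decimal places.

φ_{22} = (r_2 − r_1²) / (1 − r_1²)
r_1² = (-0.517)² = 0.267289
Numerator = -0.01 − 0.2673 = -0.2773; denominator = 1 − 0.2673 = 0.7327
φ_{22} = -0.2773 / 0.7327 = -0.378

-0.378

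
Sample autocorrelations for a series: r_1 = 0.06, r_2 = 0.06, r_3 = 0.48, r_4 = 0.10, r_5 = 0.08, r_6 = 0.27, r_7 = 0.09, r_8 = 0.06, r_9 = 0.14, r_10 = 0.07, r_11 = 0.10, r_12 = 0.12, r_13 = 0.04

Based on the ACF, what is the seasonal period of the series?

3

The largest autocorrelation is r_3 = 0.48, with a weaker echo at lag 6 (0.27); the remaining lags stay at or below 0.14.
The dominant spike at lag 3 indicates a seasonal period of 3.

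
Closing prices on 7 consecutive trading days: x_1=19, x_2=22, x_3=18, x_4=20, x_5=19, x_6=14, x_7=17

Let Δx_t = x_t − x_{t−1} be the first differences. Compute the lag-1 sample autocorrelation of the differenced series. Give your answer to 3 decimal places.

-0.549

First differences Δx: 3, -4, 2, -1, -5, 3
Mean of differences = -0.3333
Numerator Σ(Δx_t−Δx̄)(Δx_{t+1}−Δx̄) = -34.7778
Denominator Σ(Δx_t−Δx̄)² = 63.3333
r_1(Δx) = -34.7778 / 63.3333 = -0.549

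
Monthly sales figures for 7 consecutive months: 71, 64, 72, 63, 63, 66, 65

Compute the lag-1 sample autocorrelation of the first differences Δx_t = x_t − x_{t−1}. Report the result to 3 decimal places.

-0.657

First differences Δx: -7, 8, -9, 0, 3, -1
Mean of differences = -1.0000
Numerator Σ(Δx_t−Δx̄)(Δx_{t+1}−Δx̄) = -130.0000
Denominator Σ(Δx_t−Δx̄)² = 198.0000
r_1(Δx) = -130.0000 / 198.0000 = -0.657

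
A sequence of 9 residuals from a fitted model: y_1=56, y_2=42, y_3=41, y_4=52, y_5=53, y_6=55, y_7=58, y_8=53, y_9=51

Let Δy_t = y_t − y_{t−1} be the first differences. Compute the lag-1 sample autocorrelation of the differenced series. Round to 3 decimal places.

First differences Δy: -14, -1, 11, 1, 2, 3, -5, -2
Mean of differences = -0.6250
Numerator Σ(Δy_t−Δȳ)(Δy_{t+1}−Δȳ) = 23.4844
Denominator Σ(Δy_t−Δȳ)² = 357.8750
r_1(Δy) = 23.4844 / 357.8750 = 0.066

0.066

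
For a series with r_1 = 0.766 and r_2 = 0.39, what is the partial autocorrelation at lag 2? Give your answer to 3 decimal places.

-0.476

φ_{22} = (r_2 − r_1²) / (1 − r_1²)
r_1² = (0.766)² = 0.586756
Numerator = 0.39 − 0.5868 = -0.1968; denominator = 1 − 0.5868 = 0.4132
φ_{22} = -0.1968 / 0.4132 = -0.476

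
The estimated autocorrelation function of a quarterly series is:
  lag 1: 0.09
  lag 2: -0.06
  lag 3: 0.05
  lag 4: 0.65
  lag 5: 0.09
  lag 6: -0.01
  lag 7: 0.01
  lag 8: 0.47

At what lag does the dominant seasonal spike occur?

The largest autocorrelation is r_4 = 0.65, with a weaker echo at lag 8 (0.47); the remaining lags stay at or below 0.09.
The dominant spike at lag 4 indicates a seasonal period of 4.

4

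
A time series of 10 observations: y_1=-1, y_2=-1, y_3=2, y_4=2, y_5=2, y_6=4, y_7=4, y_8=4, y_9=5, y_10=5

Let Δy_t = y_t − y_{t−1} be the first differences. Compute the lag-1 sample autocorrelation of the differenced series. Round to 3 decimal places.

-0.444

First differences Δy: 0, 3, 0, 0, 2, 0, 0, 1, 0
Mean of differences = 0.6667
Numerator Σ(Δy_t−Δȳ)(Δy_{t+1}−Δȳ) = -4.4444
Denominator Σ(Δy_t−Δȳ)² = 10.0000
r_1(Δy) = -4.4444 / 10.0000 = -0.444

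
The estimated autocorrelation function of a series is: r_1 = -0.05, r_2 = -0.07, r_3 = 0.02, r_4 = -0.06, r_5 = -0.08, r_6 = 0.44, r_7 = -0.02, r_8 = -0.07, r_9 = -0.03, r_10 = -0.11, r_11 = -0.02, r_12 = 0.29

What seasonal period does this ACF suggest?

6

The largest autocorrelation is r_6 = 0.44, with a weaker echo at lag 12 (0.29); the remaining lags stay at or below 0.02.
The dominant spike at lag 6 indicates a seasonal period of 6.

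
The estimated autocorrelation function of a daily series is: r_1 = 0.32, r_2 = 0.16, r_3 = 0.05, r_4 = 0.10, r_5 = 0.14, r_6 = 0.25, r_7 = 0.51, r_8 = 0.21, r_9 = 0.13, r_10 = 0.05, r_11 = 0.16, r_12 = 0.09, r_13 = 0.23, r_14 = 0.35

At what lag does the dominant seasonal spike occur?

7

The largest autocorrelation is r_7 = 0.51, with a weaker echo at lag 14 (0.35); the remaining lags stay at or below 0.32. The elevated value at lag 1 (0.32), dropping to 0.16 at lag 2, reflects decaying short-term dependence rather than seasonality.
The dominant spike at lag 7 indicates a seasonal period of 7.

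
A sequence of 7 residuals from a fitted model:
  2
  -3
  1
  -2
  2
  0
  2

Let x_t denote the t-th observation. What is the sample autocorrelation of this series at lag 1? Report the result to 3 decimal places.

Mean x̄ = (2 − 3 + 1 − 2 + 2 + 0 + 2)/7 = 0.2857
Numerator Σ_{t=1}^{6}(x_t−x̄)(x_{t+1}−x̄) = -14.5102
Denominator Σ(x_t−x̄)² = 25.4286
r_1 = -14.5102 / 25.4286 = -0.571

-0.571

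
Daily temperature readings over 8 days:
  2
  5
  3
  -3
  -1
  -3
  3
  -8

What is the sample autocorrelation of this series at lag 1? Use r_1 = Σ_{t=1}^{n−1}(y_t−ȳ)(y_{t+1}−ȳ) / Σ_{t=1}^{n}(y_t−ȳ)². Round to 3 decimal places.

Mean ȳ = (2 + 5 + 3 − 3 − 1 − 3 + 3 − 8)/8 = -0.2500
Σ(y_t−ȳ)(y_{t+1}−ȳ) = (11.8125) + (17.0625) + (-8.9375) + (2.0625) + (2.0625) + (-8.9375) + (-25.1875) = -10.0625
Denominator Σ(y_t−ȳ)² = 129.5000
r_1 = -10.0625 / 129.5000 = -0.078

-0.078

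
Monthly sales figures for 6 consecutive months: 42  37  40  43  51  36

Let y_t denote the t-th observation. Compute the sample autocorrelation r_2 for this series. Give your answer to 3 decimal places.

Mean ȳ = (42 + 37 + 40 + 43 + 51 + 36)/6 = 41.5000
Numerator Σ_{t=1}^{4}(y_t−ȳ)(y_{t+2}−ȳ) = -30.0000
Denominator Σ(y_t−ȳ)² = 145.5000
r_2 = -30.0000 / 145.5000 = -0.206

-0.206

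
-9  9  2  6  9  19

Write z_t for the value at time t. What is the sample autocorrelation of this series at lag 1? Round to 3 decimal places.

-0.042

Mean z̄ = (-9 + 9 + 2 + 6 + 9 + 19)/6 = 6.0000
Deviations from mean: -15.0000, 3.0000, -4.0000, 0.0000, 3.0000, 13.0000
Numerator Σ_{t=1}^{5}(z_t−z̄)(z_{t+1}−z̄) = -18.0000
Denominator Σ(z_t−z̄)² = 428.0000
r_1 = -18.0000 / 428.0000 = -0.042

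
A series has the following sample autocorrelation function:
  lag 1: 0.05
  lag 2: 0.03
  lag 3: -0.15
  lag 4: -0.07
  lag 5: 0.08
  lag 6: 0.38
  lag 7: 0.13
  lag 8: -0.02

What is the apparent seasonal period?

6

The largest autocorrelation is r_6 = 0.38; the remaining lags stay at or below 0.13.
The dominant spike at lag 6 indicates a seasonal period of 6.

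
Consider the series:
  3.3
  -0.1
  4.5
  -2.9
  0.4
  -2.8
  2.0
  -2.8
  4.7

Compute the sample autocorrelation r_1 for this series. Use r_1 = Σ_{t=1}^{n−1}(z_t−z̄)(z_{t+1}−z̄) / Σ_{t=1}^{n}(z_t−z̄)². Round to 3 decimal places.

-0.516

Mean z̄ = (3.3 − 0.1 + 4.5 − 2.9 + 0.4 − 2.8 + 2.0 − 2.8 + 4.7)/9 = 0.7000
Numerator Σ_{t=1}^{8}(z_t−z̄)(z_{t+1}−z̄) = -39.7700
Denominator Σ(z_t−z̄)² = 77.0800
r_1 = -39.7700 / 77.0800 = -0.516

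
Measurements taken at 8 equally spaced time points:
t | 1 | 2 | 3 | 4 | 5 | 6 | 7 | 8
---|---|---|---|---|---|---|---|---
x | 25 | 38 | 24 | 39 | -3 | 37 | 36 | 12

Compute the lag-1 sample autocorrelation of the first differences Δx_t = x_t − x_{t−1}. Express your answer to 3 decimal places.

-0.605

First differences Δx: 13, -14, 15, -42, 40, -1, -24
Mean of differences = -1.8571
Numerator Σ(Δx_t−Δx̄)(Δx_{t+1}−Δx̄) = -2725.1633
Denominator Σ(Δx_t−Δx̄)² = 4506.8571
r_1(Δx) = -2725.1633 / 4506.8571 = -0.605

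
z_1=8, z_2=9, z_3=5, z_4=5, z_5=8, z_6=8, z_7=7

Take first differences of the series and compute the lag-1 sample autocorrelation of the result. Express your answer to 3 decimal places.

First differences Δz: 1, -4, 0, 3, 0, -1
Mean of differences = -0.1667
Numerator Σ(Δz_t−Δz̄)(Δz_{t+1}−Δz̄) = -4.1944
Denominator Σ(Δz_t−Δz̄)² = 26.8333
r_1(Δz) = -4.1944 / 26.8333 = -0.156

-0.156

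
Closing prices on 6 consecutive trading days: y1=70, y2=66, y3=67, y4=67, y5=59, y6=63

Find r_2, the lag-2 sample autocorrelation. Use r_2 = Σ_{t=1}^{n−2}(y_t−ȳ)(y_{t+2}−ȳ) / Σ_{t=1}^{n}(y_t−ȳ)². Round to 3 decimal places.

-0.076

Mean ȳ = (70 + 66 + 67 + 67 + 59 + 63)/6 = 65.3333
Numerator Σ_{t=1}^{4}(y_t−ȳ)(y_{t+2}−ȳ) = -5.5556
Denominator Σ(y_t−ȳ)² = 73.3333
r_2 = -5.5556 / 73.3333 = -0.076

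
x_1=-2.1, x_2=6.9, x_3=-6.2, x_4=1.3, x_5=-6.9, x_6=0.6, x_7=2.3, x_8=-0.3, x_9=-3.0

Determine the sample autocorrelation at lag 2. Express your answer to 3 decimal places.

0.229

Mean x̄ = (-2.1 + 6.9 − 6.2 + 1.3 − 6.9 + 0.6 + 2.3 − 0.3 − 3.0)/9 = -0.8222
Numerator Σ_{t=1}^{7}(x_t−x̄)(x_{t+2}−x̄) = 33.9301
Denominator Σ(x_t−x̄)² = 148.4156
r_2 = 33.9301 / 148.4156 = 0.229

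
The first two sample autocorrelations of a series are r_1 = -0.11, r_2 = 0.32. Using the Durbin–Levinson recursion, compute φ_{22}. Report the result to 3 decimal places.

φ_{22} = (r_2 − r_1²) / (1 − r_1²)
r_1² = (-0.11)² = 0.0121
Numerator = 0.32 − 0.0121 = 0.3079; denominator = 1 − 0.0121 = 0.9879
φ_{22} = 0.3079 / 0.9879 = 0.312

0.312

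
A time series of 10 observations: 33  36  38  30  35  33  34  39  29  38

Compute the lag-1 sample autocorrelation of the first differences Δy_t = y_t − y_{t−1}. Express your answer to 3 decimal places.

First differences Δy: 3, 2, -8, 5, -2, 1, 5, -10, 9
Mean of differences = 0.5556
Numerator Σ(Δy_t−Δȳ)(Δy_{t+1}−Δȳ) = -193.4198
Denominator Σ(Δy_t−Δȳ)² = 310.2222
r_1(Δy) = -193.4198 / 310.2222 = -0.623

-0.623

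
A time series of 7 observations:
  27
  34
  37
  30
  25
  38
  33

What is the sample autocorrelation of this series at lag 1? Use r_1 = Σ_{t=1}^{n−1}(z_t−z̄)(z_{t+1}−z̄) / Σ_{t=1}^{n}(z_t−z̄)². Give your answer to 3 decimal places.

Mean z̄ = (27 + 34 + 37 + 30 + 25 + 38 + 33)/7 = 32.0000
Deviations from mean: -5.0000, 2.0000, 5.0000, -2.0000, -7.0000, 6.0000, 1.0000
Numerator Σ_{t=1}^{6}(z_t−z̄)(z_{t+1}−z̄) = -32.0000
Denominator Σ(z_t−z̄)² = 144.0000
r_1 = -32.0000 / 144.0000 = -0.222

-0.222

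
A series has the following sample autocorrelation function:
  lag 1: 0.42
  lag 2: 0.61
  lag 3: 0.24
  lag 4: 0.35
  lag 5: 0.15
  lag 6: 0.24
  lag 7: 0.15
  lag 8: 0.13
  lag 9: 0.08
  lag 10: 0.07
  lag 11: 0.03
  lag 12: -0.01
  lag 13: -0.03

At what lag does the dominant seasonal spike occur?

The largest autocorrelation is r_2 = 0.61; the remaining lags stay at or below 0.42.
The dominant spike at lag 2 indicates a seasonal period of 2.

2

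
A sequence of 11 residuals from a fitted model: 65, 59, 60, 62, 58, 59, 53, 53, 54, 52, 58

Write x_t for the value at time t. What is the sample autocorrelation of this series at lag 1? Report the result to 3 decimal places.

Mean x̄ = (65 + 59 + 60 + 62 + 58 + 59 + 53 + 53 + 54 + 52 + 58)/11 = 57.5455
Numerator Σ_{t=1}^{10}(x_t−x̄)(x_{t+1}−x̄) = 75.3388
Denominator Σ(x_t−x̄)² = 170.7273
r_1 = 75.3388 / 170.7273 = 0.441

0.441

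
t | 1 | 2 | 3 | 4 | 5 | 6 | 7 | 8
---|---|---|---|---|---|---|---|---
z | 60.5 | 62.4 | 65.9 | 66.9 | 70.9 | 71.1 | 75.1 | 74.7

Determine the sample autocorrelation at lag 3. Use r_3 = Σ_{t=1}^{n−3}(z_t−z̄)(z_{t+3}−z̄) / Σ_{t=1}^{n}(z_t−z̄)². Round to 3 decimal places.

Mean z̄ = (60.5 + 62.4 + 65.9 + 66.9 + 70.9 + 71.1 + 75.1 + 74.7)/8 = 68.4375
Deviations from mean: -7.9375, -6.0375, -2.5375, -1.5375, 2.4625, 2.6625, 6.6625, 6.2625
Numerator Σ_{t=1}^{5}(z_t−z̄)(z_{t+3}−z̄) = -4.2417
Denominator Σ(z_t−z̄)² = 205.0188
r_3 = -4.2417 / 205.0188 = -0.021

-0.021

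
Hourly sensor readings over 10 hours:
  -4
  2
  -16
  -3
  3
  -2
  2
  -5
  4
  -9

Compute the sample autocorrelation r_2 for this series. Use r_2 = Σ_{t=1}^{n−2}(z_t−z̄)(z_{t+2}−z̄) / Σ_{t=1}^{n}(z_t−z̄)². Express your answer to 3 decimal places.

Mean z̄ = (-4 + 2 − 16 − 3 + 3 − 2 + 2 − 5 + 4 − 9)/10 = -2.8000
Numerator Σ_{t=1}^{8}(z_t−z̄)(z_{t+2}−z̄) = 10.5200
Denominator Σ(z_t−z̄)² = 345.6000
r_2 = 10.5200 / 345.6000 = 0.030

0.030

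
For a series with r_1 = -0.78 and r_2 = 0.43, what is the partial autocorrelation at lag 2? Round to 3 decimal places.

-0.456

φ_{22} = (r_2 − r_1²) / (1 − r_1²)
r_1² = (-0.78)² = 0.6084
Numerator = 0.43 − 0.6084 = -0.1784; denominator = 1 − 0.6084 = 0.3916
φ_{22} = -0.1784 / 0.3916 = -0.456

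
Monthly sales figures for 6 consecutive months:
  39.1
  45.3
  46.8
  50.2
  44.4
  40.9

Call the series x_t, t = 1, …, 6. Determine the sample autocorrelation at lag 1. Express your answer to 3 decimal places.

0.135

Mean x̄ = (39.1 + 45.3 + 46.8 + 50.2 + 44.4 + 40.9)/6 = 44.4500
Σ(x_t−x̄)(x_{t+1}−x̄) = (-4.5475) + (1.9975) + (13.5125) + (-0.2875) + (0.1775) = 10.8525
Denominator Σ(x_t−x̄)² = 80.5350
r_1 = 10.8525 / 80.5350 = 0.135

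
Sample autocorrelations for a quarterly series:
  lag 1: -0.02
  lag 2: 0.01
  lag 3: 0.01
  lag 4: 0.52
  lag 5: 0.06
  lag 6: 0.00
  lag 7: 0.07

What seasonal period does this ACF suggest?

4

The largest autocorrelation is r_4 = 0.52; the remaining lags stay at or below 0.07.
The dominant spike at lag 4 indicates a seasonal period of 4.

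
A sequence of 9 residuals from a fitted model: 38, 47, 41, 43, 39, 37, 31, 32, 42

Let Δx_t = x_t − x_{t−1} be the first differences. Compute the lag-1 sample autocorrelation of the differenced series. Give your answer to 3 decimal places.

-0.155

First differences Δx: 9, -6, 2, -4, -2, -6, 1, 10
Mean of differences = 0.5000
Numerator Σ(Δx_t−Δx̄)(Δx_{t+1}−Δx̄) = -42.7500
Denominator Σ(Δx_t−Δx̄)² = 276.0000
r_1(Δx) = -42.7500 / 276.0000 = -0.155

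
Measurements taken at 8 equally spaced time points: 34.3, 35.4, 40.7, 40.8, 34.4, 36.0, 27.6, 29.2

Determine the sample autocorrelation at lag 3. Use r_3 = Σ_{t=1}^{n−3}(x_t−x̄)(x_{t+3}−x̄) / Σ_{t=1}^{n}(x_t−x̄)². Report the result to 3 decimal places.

-0.238

Mean x̄ = (34.3 + 35.4 + 40.7 + 40.8 + 34.4 + 36.0 + 27.6 + 29.2)/8 = 34.8000
Deviations from mean: -0.5000, 0.6000, 5.9000, 6.0000, -0.4000, 1.2000, -7.2000, -5.6000
Σ(x_t−x̄)(x_{t+3}−x̄) = (-3.0000) + (-0.2400) + (7.0800) + (-43.2000) + (2.2400) = -37.1200
Denominator Σ(x_t−x̄)² = 156.2200
r_3 = -37.1200 / 156.2200 = -0.238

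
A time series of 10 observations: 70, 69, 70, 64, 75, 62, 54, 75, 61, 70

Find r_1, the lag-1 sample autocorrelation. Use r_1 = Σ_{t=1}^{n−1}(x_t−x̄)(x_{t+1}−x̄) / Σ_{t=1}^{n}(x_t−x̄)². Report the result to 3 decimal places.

-0.417

Mean x̄ = (70 + 69 + 70 + 64 + 75 + 62 + 54 + 75 + 61 + 70)/10 = 67.0000
Numerator Σ_{t=1}^{9}(x_t−x̄)(x_{t+1}−x̄) = -166.0000
Denominator Σ(x_t−x̄)² = 398.0000
r_1 = -166.0000 / 398.0000 = -0.417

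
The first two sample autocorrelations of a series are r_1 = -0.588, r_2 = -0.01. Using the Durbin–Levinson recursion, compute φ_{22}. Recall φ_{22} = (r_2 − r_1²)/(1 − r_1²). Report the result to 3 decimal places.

φ_{22} = (r_2 − r_1²) / (1 − r_1²)
r_1² = (-0.588)² = 0.345744
Numerator = -0.01 − 0.3457 = -0.3557; denominator = 1 − 0.3457 = 0.6543
φ_{22} = -0.3557 / 0.6543 = -0.544

-0.544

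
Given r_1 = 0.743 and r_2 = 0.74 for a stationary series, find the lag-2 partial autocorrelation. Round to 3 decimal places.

φ_{22} = (r_2 − r_1²) / (1 − r_1²)
r_1² = (0.743)² = 0.552049
Numerator = 0.74 − 0.5520 = 0.1880; denominator = 1 − 0.5520 = 0.4480
φ_{22} = 0.1880 / 0.4480 = 0.420

0.420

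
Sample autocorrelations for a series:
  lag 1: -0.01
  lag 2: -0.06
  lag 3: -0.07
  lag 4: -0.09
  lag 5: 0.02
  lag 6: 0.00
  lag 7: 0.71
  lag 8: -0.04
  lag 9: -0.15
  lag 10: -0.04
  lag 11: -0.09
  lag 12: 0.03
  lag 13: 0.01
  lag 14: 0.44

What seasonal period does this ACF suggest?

The largest autocorrelation is r_7 = 0.71, with a weaker echo at lag 14 (0.44); the remaining lags stay at or below 0.03.
The dominant spike at lag 7 indicates a seasonal period of 7.

7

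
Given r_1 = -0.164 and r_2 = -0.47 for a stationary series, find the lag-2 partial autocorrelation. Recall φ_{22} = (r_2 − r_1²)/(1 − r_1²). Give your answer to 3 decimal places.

φ_{22} = (r_2 − r_1²) / (1 − r_1²)
r_1² = (-0.164)² = 0.026896
Numerator = -0.47 − 0.0269 = -0.4969; denominator = 1 − 0.0269 = 0.9731
φ_{22} = -0.4969 / 0.9731 = -0.511

-0.511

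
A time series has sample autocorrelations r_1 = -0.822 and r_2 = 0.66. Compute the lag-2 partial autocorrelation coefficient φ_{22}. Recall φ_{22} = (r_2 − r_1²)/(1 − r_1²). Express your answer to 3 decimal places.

-0.048

φ_{22} = (r_2 − r_1²) / (1 − r_1²)
r_1² = (-0.822)² = 0.675684
Numerator = 0.66 − 0.6757 = -0.0157; denominator = 1 − 0.6757 = 0.3243
φ_{22} = -0.0157 / 0.3243 = -0.048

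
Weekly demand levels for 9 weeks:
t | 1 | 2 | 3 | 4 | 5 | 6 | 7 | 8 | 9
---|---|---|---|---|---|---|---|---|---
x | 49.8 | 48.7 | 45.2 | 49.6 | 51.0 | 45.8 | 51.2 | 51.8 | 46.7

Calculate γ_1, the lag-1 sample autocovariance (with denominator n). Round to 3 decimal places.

Mean x̄ = (49.8 + 48.7 + 45.2 + 49.6 + 51.0 + 45.8 + 51.2 + 51.8 + 46.7)/9 = 48.8667
Σ_{t=1}^{8}(x_t−x̄)(x_{t+1}−x̄) = -13.8778
γ_1 = -13.8778 / 9 = -1.542

-1.542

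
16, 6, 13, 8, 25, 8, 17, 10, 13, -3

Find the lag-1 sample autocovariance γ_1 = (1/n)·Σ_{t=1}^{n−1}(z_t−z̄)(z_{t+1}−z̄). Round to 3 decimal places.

Mean z̄ = (16 + 6 + 13 + 8 + 25 + 8 + 17 + 10 + 13 − 3)/10 = 11.3000
Σ_{t=1}^{9}(z_t−z̄)(z_{t+1}−z̄) = -182.6900
γ_1 = -182.6900 / 10 = -18.269

-18.269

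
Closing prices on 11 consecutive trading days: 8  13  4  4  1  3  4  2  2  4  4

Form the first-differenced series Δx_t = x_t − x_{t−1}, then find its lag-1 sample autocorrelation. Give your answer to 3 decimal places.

-0.433

First differences Δx: 5, -9, 0, -3, 2, 1, -2, 0, 2, 0
Mean of differences = -0.4000
Numerator Σ(Δx_t−Δx̄)(Δx_{t+1}−Δx̄) = -54.7600
Denominator Σ(Δx_t−Δx̄)² = 126.4000
r_1(Δx) = -54.7600 / 126.4000 = -0.433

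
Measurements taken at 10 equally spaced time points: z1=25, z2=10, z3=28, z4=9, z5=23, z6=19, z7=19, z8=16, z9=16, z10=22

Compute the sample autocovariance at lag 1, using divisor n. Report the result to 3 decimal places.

-26.869

Mean z̄ = (25 + 10 + 28 + 9 + 23 + 19 + 19 + 16 + 16 + 22)/10 = 18.7000
Σ_{t=1}^{9}(z_t−z̄)(z_{t+1}−z̄) = -268.6900
γ_1 = -268.6900 / 10 = -26.869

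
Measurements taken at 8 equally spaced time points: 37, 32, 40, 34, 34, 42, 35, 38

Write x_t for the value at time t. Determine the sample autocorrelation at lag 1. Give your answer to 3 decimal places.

-0.559

Mean x̄ = (37 + 32 + 40 + 34 + 34 + 42 + 35 + 38)/8 = 36.5000
Deviations from mean: 0.5000, -4.5000, 3.5000, -2.5000, -2.5000, 5.5000, -1.5000, 1.5000
Σ(x_t−x̄)(x_{t+1}−x̄) = (-2.2500) + (-15.7500) + (-8.7500) + (6.2500) + (-13.7500) + (-8.2500) + (-2.2500) = -44.7500
Denominator Σ(x_t−x̄)² = 80.0000
r_1 = -44.7500 / 80.0000 = -0.559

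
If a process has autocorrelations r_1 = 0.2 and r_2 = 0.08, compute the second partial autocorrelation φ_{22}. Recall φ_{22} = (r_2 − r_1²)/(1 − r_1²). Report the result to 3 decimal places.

0.042

φ_{22} = (r_2 − r_1²) / (1 − r_1²)
r_1² = (0.2)² = 0.04
Numerator = 0.08 − 0.0400 = 0.0400; denominator = 1 − 0.0400 = 0.9600
φ_{22} = 0.0400 / 0.9600 = 0.042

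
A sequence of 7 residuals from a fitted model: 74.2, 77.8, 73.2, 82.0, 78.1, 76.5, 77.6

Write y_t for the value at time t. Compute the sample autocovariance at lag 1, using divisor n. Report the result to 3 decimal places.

-2.826

Mean ȳ = (74.2 + 77.8 + 73.2 + 82.0 + 78.1 + 76.5 + 77.6)/7 = 77.0571
Deviations: -2.8571, 0.7429, -3.8571, 4.9429, 1.0429, -0.5571, 0.5429
Σ_{t=1}^{6}(y_t−ȳ)(y_{t+1}−ȳ) = -19.7818
γ_1 = -19.7818 / 7 = -2.826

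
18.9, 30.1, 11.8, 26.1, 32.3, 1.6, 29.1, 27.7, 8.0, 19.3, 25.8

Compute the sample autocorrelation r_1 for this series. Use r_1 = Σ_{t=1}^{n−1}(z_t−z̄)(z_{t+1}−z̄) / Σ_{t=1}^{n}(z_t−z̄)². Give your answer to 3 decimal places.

Mean z̄ = (18.9 + 30.1 + 11.8 + 26.1 + 32.3 + 1.6 + 29.1 + 27.7 + 8.0 + 19.3 + 25.8)/11 = 20.9727
Numerator Σ_{t=1}^{10}(z_t−z̄)(z_{t+1}−z̄) = -487.4526
Denominator Σ(z_t−z̄)² = 1007.3418
r_1 = -487.4526 / 1007.3418 = -0.484

-0.484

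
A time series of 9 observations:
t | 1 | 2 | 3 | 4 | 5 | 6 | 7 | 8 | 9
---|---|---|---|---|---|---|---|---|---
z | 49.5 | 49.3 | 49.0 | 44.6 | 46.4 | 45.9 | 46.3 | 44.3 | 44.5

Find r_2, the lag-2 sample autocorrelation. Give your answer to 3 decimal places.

0.135

Mean z̄ = (49.5 + 49.3 + 49.0 + 44.6 + 46.4 + 45.9 + 46.3 + 44.3 + 44.5)/9 = 46.6444
Σ(z_t−z̄)(z_{t+2}−z̄) = (6.7264) + (-5.4291) + (-0.5758) + (1.5220) + (0.0842) + (1.7453) + (0.7386) = 4.8116
Denominator Σ(z_t−z̄)² = 35.7622
r_2 = 4.8116 / 35.7622 = 0.135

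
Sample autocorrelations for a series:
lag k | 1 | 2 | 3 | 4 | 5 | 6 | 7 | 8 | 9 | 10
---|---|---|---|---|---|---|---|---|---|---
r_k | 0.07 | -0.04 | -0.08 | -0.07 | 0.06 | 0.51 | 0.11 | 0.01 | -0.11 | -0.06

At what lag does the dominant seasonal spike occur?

6

The largest autocorrelation is r_6 = 0.51; the remaining lags stay at or below 0.11.
The dominant spike at lag 6 indicates a seasonal period of 6.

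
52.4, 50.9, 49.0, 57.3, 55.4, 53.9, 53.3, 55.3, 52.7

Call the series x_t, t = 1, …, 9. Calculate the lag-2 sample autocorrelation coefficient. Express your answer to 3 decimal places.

-0.225

Mean x̄ = (52.4 + 50.9 + 49.0 + 57.3 + 55.4 + 53.9 + 53.3 + 55.3 + 52.7)/9 = 53.3556
Σ(x_t−x̄)(x_{t+2}−x̄) = (4.1620) + (-9.6858) + (-8.9047) + (2.1475) + (-0.1136) + (1.0586) + (0.0364) = -11.2995
Denominator Σ(x_t−x̄)² = 50.1622
r_2 = -11.2995 / 50.1622 = -0.225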